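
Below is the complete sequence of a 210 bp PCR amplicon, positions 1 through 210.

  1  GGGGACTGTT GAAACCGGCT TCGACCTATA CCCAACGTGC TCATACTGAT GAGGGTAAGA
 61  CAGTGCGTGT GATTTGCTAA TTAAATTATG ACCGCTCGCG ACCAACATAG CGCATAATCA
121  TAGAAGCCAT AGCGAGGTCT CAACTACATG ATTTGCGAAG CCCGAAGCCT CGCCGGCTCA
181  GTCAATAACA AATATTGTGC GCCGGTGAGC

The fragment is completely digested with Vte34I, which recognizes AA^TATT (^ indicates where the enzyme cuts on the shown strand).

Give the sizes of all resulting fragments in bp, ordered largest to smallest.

The Vte34I site (AATATT) starts at position 191.
Vte34I cuts after base 2 of each site, so after position 192.
Linear molecule, 1 cut → 2 fragments:
  1–192 → 192 bp
  193–210 → 18 bp
Sorted largest to smallest: 192, 18 bp.

192, 18 bp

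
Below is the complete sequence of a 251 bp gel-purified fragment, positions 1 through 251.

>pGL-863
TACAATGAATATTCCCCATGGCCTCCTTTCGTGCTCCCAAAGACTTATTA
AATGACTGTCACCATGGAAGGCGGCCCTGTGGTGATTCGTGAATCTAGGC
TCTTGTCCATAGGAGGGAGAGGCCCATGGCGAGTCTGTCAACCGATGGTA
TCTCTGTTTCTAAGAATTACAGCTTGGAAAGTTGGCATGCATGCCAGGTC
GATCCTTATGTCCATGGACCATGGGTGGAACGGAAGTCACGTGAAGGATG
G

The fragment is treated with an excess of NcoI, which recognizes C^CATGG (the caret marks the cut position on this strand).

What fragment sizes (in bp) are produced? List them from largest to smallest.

88, 62, 46, 32, 16, 7 bp

NcoI sites (CCATGG) start at positions 16, 62, 124, 212, 219.
NcoI cuts after the first base of each site, so after positions 16, 62, 124, 212, 219.
Linear molecule, 5 cuts → 6 fragments:
  1–16 → 16 bp
  17–62 → 46 bp
  63–124 → 62 bp
  125–212 → 88 bp
  213–219 → 7 bp
  220–251 → 32 bp
Sorted largest to smallest: 88, 62, 46, 32, 16, 7 bp.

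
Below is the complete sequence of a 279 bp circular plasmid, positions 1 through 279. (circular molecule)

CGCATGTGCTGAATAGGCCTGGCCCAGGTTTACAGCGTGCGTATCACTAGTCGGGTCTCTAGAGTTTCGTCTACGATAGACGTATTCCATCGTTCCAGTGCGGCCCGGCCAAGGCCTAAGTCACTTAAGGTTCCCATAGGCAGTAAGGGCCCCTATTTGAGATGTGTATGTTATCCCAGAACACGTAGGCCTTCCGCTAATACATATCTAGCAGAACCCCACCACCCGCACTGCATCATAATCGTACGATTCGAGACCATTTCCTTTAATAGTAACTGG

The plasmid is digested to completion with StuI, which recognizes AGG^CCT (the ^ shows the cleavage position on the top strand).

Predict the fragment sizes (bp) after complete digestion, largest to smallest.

StuI sites (AGGCCT) start at positions 15, 112, 187.
StuI cuts after base 3 of each site, so after positions 17, 114, 189.
Circular molecule, 3 cuts → 3 fragments:
  18–114 → 97 bp
  115–189 → 75 bp
  190–279 then 1–17 → 90 + 17 = 107 bp
Sorted largest to smallest: 107, 97, 75 bp.

107, 97, 75 bp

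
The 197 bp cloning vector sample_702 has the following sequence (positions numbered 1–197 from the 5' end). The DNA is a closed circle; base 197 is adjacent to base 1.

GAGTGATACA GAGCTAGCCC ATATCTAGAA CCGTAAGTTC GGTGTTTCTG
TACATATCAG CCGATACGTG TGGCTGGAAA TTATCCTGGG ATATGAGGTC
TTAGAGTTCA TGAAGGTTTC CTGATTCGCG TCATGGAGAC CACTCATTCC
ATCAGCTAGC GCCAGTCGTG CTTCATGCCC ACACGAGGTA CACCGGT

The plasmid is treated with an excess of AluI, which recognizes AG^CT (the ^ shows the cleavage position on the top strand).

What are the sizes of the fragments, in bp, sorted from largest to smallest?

AluI sites (AGCT) start at positions 12, 154.
AluI cuts after base 2 of each site, so after positions 13, 155.
Circular molecule, 2 cuts → 2 fragments:
  14–155 → 142 bp
  156–197 then 1–13 → 42 + 13 = 55 bp
Sorted largest to smallest: 142, 55 bp.

142, 55 bp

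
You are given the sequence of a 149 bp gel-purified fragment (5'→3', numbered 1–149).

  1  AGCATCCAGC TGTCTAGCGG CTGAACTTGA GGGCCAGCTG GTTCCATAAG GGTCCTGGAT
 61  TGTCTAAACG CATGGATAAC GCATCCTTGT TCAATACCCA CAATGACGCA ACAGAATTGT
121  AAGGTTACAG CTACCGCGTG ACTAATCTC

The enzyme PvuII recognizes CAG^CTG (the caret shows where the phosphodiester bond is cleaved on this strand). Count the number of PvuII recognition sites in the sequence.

CAGCTG occurs starting at positions 7, 35.
PvuII cuts at 2 sites.

2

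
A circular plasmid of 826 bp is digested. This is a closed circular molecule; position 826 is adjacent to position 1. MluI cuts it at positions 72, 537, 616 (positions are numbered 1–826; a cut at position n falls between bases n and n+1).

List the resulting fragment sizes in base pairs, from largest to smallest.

465, 282, 79 bp

Circular molecule, 3 cuts → 3 fragments:
  537 − 72 = 465 bp
  616 − 537 = 79 bp
  wrap: 826 − 616 + 72 = 282 bp
Sorted largest to smallest: 465, 282, 79 bp.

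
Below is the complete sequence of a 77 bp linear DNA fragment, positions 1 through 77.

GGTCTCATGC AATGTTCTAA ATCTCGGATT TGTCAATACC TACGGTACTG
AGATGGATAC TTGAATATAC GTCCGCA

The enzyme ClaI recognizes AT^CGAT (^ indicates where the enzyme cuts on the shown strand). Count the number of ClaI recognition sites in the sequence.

No occurrence of ATCGAT is present in the sequence.
ClaI does not cut: 0 sites.

0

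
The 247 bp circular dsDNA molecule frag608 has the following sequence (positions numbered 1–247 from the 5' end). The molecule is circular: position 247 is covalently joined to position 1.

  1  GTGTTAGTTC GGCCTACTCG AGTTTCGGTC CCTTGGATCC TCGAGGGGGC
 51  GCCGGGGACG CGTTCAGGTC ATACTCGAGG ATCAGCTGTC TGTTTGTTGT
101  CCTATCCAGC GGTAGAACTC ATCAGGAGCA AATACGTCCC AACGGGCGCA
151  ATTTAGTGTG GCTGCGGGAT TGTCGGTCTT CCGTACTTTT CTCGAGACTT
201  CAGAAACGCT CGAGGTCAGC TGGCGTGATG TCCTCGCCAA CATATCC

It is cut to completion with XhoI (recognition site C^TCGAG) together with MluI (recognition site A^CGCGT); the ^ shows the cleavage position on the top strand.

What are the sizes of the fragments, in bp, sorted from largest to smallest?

117, 55, 23, 18, 18, 16 bp

XhoI sites (CTCGAG) start at positions 17, 40, 74, 191, 209.
XhoI cuts after the first base of each site, so after positions 17, 40, 74, 191, 209.
The MluI site (ACGCGT) starts at position 58.
MluI cuts after the first base of each site, so after position 58.
Combined cut positions: 17, 40, 58, 74, 191, 209.
Circular molecule, 6 cuts → 6 fragments:
  18–40 → 23 bp
  41–58 → 18 bp
  59–74 → 16 bp
  75–191 → 117 bp
  192–209 → 18 bp
  210–247 then 1–17 → 38 + 17 = 55 bp
Sorted largest to smallest: 117, 55, 23, 18, 18, 16 bp.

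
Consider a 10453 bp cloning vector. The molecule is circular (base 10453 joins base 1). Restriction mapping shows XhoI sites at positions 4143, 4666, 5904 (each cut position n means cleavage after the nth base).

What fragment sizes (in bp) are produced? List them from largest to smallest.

8692, 1238, 523 bp

Circular molecule, 3 cuts → 3 fragments:
  4666 − 4143 = 523 bp
  5904 − 4666 = 1238 bp
  wrap: 10453 − 5904 + 4143 = 8692 bp
Sorted largest to smallest: 8692, 1238, 523 bp.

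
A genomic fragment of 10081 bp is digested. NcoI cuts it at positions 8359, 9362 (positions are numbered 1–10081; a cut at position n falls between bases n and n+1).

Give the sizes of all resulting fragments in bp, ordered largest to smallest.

Linear molecule, 2 cuts → 3 fragments:
  8359 − 0 = 8359 bp
  9362 − 8359 = 1003 bp
  10081 − 9362 = 719 bp
Sorted largest to smallest: 8359, 1003, 719 bp.

8359, 1003, 719 bp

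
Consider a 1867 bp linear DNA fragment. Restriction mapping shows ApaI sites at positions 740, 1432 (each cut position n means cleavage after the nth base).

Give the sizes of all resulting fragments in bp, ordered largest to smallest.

Linear molecule, 2 cuts → 3 fragments:
  740 − 0 = 740 bp
  1432 − 740 = 692 bp
  1867 − 1432 = 435 bp
Sorted largest to smallest: 740, 692, 435 bp.

740, 692, 435 bp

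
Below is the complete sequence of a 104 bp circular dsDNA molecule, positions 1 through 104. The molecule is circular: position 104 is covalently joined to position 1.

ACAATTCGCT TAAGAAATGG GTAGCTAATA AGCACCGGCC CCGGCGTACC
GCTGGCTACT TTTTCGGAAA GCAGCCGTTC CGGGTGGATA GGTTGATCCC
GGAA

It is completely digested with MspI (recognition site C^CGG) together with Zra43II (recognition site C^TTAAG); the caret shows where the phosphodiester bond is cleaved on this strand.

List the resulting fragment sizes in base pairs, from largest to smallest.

39, 26, 19, 14, 6 bp

MspI sites (CCGG) start at positions 35, 41, 80, 99.
MspI cuts after the first base of each site, so after positions 35, 41, 80, 99.
The Zra43II site (CTTAAG) starts at position 9.
Zra43II cuts after the first base of each site, so after position 9.
Combined cut positions: 9, 35, 41, 80, 99.
Circular molecule, 5 cuts → 5 fragments:
  10–35 → 26 bp
  36–41 → 6 bp
  42–80 → 39 bp
  81–99 → 19 bp
  100–104 then 1–9 → 5 + 9 = 14 bp
Sorted largest to smallest: 39, 26, 19, 14, 6 bp.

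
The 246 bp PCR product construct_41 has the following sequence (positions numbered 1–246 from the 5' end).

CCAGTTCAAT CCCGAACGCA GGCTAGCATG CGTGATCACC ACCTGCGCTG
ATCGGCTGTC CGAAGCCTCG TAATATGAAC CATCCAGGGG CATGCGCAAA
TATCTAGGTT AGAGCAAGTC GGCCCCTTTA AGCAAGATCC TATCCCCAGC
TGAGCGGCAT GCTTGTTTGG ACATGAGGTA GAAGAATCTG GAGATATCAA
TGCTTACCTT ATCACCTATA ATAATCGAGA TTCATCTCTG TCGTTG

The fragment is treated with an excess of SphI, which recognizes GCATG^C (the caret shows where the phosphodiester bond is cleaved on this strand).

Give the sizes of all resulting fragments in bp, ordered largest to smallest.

SphI sites (GCATGC) start at positions 26, 90, 157.
SphI cuts after base 5 of each site (before the last base), so after positions 30, 94, 161.
Linear molecule, 3 cuts → 4 fragments:
  1–30 → 30 bp
  31–94 → 64 bp
  95–161 → 67 bp
  162–246 → 85 bp
Sorted largest to smallest: 85, 67, 64, 30 bp.

85, 67, 64, 30 bp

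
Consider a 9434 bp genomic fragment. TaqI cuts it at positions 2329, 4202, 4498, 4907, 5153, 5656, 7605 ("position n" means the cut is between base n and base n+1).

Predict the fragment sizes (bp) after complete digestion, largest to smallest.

2329, 1949, 1873, 1829, 503, 409, 296, 246 bp

Linear molecule, 7 cuts → 8 fragments:
  2329 − 0 = 2329 bp
  4202 − 2329 = 1873 bp
  4498 − 4202 = 296 bp
  4907 − 4498 = 409 bp
  5153 − 4907 = 246 bp
  5656 − 5153 = 503 bp
  7605 − 5656 = 1949 bp
  9434 − 7605 = 1829 bp
Sorted largest to smallest: 2329, 1949, 1873, 1829, 503, 409, 296, 246 bp.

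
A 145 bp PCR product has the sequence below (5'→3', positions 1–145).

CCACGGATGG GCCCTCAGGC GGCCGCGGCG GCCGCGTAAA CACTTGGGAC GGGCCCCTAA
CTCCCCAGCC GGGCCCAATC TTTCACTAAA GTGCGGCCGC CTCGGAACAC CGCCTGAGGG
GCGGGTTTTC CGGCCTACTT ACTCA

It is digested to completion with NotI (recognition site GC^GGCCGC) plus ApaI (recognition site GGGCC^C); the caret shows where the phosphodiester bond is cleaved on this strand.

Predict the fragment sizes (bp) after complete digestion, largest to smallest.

51, 26, 20, 19, 13, 9, 7 bp

NotI sites (GCGGCCGC) start at positions 19, 28, 93.
NotI cuts after base 2 of each site, so after positions 20, 29, 94.
ApaI sites (GGGCCC) start at positions 9, 51, 71.
ApaI cuts after base 5 of each site (before the last base), so after positions 13, 55, 75.
Combined cut positions: 13, 20, 29, 55, 75, 94.
Linear molecule, 6 cuts → 7 fragments:
  1–13 → 13 bp
  14–20 → 7 bp
  21–29 → 9 bp
  30–55 → 26 bp
  56–75 → 20 bp
  76–94 → 19 bp
  95–145 → 51 bp
Sorted largest to smallest: 51, 26, 20, 19, 13, 9, 7 bp.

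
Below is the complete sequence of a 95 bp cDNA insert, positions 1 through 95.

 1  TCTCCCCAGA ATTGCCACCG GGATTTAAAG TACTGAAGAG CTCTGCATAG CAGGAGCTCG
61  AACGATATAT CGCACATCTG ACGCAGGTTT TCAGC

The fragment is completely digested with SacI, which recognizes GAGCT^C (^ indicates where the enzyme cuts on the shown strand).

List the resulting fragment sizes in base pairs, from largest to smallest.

42, 37, 16 bp

SacI sites (GAGCTC) start at positions 38, 54.
SacI cuts after base 5 of each site (before the last base), so after positions 42, 58.
Linear molecule, 2 cuts → 3 fragments:
  1–42 → 42 bp
  43–58 → 16 bp
  59–95 → 37 bp
Sorted largest to smallest: 42, 37, 16 bp.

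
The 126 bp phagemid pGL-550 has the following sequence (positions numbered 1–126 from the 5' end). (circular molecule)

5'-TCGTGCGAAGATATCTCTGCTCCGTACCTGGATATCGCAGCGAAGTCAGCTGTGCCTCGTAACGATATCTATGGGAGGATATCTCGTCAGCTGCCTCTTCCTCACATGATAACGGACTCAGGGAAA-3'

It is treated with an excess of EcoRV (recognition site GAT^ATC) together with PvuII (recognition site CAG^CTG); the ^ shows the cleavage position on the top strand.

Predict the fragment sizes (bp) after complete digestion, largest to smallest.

48, 21, 17, 16, 14, 10 bp

EcoRV sites (GATATC) start at positions 10, 31, 64, 78.
EcoRV cuts after base 3 of each site, so after positions 12, 33, 66, 80.
PvuII sites (CAGCTG) start at positions 47, 88.
PvuII cuts after base 3 of each site, so after positions 49, 90.
Combined cut positions: 12, 33, 49, 66, 80, 90.
Circular molecule, 6 cuts → 6 fragments:
  13–33 → 21 bp
  34–49 → 16 bp
  50–66 → 17 bp
  67–80 → 14 bp
  81–90 → 10 bp
  91–126 then 1–12 → 36 + 12 = 48 bp
Sorted largest to smallest: 48, 21, 17, 16, 14, 10 bp.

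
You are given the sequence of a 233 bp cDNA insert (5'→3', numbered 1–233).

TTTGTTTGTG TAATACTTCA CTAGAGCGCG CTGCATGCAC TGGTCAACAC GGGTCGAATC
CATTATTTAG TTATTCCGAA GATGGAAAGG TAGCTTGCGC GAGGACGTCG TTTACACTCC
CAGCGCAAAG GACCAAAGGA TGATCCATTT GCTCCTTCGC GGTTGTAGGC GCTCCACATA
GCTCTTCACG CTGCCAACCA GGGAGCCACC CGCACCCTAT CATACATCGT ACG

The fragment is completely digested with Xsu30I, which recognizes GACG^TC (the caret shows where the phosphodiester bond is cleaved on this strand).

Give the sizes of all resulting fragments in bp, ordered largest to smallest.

The Xsu30I site (GACGTC) starts at position 104.
Xsu30I cuts after base 4 of each site, so after position 107.
Linear molecule, 1 cut → 2 fragments:
  1–107 → 107 bp
  108–233 → 126 bp
Sorted largest to smallest: 126, 107 bp.

126, 107 bp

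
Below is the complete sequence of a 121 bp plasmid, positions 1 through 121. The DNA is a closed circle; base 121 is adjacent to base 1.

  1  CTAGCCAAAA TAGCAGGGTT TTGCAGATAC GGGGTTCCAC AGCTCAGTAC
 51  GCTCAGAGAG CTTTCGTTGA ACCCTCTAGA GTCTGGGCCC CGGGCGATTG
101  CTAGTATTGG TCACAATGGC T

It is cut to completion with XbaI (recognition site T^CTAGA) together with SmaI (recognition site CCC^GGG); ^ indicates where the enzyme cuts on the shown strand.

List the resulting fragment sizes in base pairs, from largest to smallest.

105, 16 bp

The XbaI site (TCTAGA) starts at position 75.
XbaI cuts after the first base of each site, so after position 75.
The SmaI site (CCCGGG) starts at position 89.
SmaI cuts after base 3 of each site, so after position 91.
Combined cut positions: 75, 91.
Circular molecule, 2 cuts → 2 fragments:
  76–91 → 16 bp
  92–121 then 1–75 → 30 + 75 = 105 bp
Sorted largest to smallest: 105, 16 bp.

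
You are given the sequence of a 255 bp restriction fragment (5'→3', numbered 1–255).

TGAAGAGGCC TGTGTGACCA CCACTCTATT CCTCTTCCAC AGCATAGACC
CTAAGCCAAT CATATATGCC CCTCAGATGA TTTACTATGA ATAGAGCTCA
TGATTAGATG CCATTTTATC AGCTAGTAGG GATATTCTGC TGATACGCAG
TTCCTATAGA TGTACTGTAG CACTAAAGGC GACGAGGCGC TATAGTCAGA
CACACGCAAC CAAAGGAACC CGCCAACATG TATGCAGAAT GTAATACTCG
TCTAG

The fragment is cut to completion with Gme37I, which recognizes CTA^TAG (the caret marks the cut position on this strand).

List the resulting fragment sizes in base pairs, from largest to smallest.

Gme37I sites (CTATAG) start at positions 154, 190.
Gme37I cuts after base 3 of each site, so after positions 156, 192.
Linear molecule, 2 cuts → 3 fragments:
  1–156 → 156 bp
  157–192 → 36 bp
  193–255 → 63 bp
Sorted largest to smallest: 156, 63, 36 bp.

156, 63, 36 bp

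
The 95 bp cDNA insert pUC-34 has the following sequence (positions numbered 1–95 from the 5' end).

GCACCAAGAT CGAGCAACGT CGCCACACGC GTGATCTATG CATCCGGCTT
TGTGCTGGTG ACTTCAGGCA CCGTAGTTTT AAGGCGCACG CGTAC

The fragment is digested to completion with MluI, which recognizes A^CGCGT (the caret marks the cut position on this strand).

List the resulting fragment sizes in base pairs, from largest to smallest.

MluI sites (ACGCGT) start at positions 27, 88.
MluI cuts after the first base of each site, so after positions 27, 88.
Linear molecule, 2 cuts → 3 fragments:
  1–27 → 27 bp
  28–88 → 61 bp
  89–95 → 7 bp
Sorted largest to smallest: 61, 27, 7 bp.

61, 27, 7 bp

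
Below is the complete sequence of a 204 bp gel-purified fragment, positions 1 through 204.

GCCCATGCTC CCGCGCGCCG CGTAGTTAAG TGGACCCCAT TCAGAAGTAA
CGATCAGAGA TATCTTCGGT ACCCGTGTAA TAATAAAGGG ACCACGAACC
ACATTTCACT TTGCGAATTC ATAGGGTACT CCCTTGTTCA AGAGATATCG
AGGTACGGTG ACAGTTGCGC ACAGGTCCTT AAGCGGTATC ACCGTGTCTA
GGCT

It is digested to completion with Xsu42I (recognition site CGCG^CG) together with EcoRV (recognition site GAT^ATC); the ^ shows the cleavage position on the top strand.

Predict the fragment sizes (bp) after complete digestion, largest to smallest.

The Xsu42I site (CGCGCG) starts at position 12.
Xsu42I cuts after base 4 of each site, so after position 15.
EcoRV sites (GATATC) start at positions 59, 144.
EcoRV cuts after base 3 of each site, so after positions 61, 146.
Combined cut positions: 15, 61, 146.
Linear molecule, 3 cuts → 4 fragments:
  1–15 → 15 bp
  16–61 → 46 bp
  62–146 → 85 bp
  147–204 → 58 bp
Sorted largest to smallest: 85, 58, 46, 15 bp.

85, 58, 46, 15 bp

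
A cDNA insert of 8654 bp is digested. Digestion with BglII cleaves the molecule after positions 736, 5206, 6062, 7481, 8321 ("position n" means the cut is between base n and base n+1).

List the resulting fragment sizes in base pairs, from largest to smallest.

4470, 1419, 856, 840, 736, 333 bp

Linear molecule, 5 cuts → 6 fragments:
  736 − 0 = 736 bp
  5206 − 736 = 4470 bp
  6062 − 5206 = 856 bp
  7481 − 6062 = 1419 bp
  8321 − 7481 = 840 bp
  8654 − 8321 = 333 bp
Sorted largest to smallest: 4470, 1419, 856, 840, 736, 333 bp.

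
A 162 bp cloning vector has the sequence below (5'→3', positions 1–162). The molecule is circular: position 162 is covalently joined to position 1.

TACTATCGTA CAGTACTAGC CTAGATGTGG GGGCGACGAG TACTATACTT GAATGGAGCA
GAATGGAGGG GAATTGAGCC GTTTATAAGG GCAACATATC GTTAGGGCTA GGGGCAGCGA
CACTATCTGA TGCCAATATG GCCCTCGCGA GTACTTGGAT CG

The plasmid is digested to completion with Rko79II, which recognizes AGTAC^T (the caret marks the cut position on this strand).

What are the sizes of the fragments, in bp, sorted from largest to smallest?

111, 27, 24 bp

Rko79II sites (AGTACT) start at positions 12, 39, 150.
Rko79II cuts after base 5 of each site (before the last base), so after positions 16, 43, 154.
Circular molecule, 3 cuts → 3 fragments:
  17–43 → 27 bp
  44–154 → 111 bp
  155–162 then 1–16 → 8 + 16 = 24 bp
Sorted largest to smallest: 111, 27, 24 bp.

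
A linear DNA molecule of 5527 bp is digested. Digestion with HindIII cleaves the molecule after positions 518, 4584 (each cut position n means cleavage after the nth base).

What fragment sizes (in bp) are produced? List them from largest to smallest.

4066, 943, 518 bp

Linear molecule, 2 cuts → 3 fragments:
  518 − 0 = 518 bp
  4584 − 518 = 4066 bp
  5527 − 4584 = 943 bp
Sorted largest to smallest: 4066, 943, 518 bp.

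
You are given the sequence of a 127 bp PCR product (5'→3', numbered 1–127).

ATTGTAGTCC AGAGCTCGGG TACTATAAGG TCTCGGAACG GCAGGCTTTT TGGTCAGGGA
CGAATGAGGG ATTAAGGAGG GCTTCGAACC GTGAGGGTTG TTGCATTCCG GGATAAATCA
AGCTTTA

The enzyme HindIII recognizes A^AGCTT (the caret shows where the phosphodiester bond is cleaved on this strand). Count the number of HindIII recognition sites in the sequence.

1

AAGCTT occurs starting at position 120.
HindIII cuts at 1 site.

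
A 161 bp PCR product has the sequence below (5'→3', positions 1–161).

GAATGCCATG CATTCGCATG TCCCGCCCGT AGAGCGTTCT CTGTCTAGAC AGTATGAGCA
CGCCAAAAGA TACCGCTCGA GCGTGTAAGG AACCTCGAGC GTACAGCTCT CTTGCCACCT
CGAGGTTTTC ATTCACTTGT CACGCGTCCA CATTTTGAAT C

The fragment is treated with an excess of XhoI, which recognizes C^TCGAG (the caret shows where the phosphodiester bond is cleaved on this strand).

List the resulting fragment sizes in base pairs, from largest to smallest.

76, 42, 25, 18 bp

XhoI sites (CTCGAG) start at positions 76, 94, 119.
XhoI cuts after the first base of each site, so after positions 76, 94, 119.
Linear molecule, 3 cuts → 4 fragments:
  1–76 → 76 bp
  77–94 → 18 bp
  95–119 → 25 bp
  120–161 → 42 bp
Sorted largest to smallest: 76, 42, 25, 18 bp.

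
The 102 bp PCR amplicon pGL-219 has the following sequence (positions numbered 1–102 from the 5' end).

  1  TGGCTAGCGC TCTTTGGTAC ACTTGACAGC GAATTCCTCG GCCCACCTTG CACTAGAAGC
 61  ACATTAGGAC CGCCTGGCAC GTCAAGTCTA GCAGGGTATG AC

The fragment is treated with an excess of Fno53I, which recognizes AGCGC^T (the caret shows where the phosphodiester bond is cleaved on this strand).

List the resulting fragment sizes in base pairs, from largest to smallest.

The Fno53I site (AGCGCT) starts at position 6.
Fno53I cuts after base 5 of each site (before the last base), so after position 10.
Linear molecule, 1 cut → 2 fragments:
  1–10 → 10 bp
  11–102 → 92 bp
Sorted largest to smallest: 92, 10 bp.

92, 10 bp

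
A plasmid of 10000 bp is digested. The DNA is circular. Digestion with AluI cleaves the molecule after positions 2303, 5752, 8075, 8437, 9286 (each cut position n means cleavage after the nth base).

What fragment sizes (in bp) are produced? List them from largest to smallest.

3449, 3017, 2323, 849, 362 bp

Circular molecule, 5 cuts → 5 fragments:
  5752 − 2303 = 3449 bp
  8075 − 5752 = 2323 bp
  8437 − 8075 = 362 bp
  9286 − 8437 = 849 bp
  wrap: 10000 − 9286 + 2303 = 3017 bp
Sorted largest to smallest: 3449, 3017, 2323, 849, 362 bp.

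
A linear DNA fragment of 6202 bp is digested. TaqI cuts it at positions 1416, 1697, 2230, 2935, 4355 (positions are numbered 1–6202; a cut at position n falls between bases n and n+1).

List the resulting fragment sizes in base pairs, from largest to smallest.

1847, 1420, 1416, 705, 533, 281 bp

Linear molecule, 5 cuts → 6 fragments:
  1416 − 0 = 1416 bp
  1697 − 1416 = 281 bp
  2230 − 1697 = 533 bp
  2935 − 2230 = 705 bp
  4355 − 2935 = 1420 bp
  6202 − 4355 = 1847 bp
Sorted largest to smallest: 1847, 1420, 1416, 705, 533, 281 bp.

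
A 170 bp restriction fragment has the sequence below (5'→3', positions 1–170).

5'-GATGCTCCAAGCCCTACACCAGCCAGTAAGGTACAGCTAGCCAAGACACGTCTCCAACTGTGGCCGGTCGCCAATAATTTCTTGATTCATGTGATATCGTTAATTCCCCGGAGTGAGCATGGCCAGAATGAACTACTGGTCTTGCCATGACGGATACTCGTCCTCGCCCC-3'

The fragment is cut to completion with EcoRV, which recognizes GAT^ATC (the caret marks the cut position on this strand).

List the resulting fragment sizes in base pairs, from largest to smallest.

The EcoRV site (GATATC) starts at position 93.
EcoRV cuts after base 3 of each site, so after position 95.
Linear molecule, 1 cut → 2 fragments:
  1–95 → 95 bp
  96–170 → 75 bp
Sorted largest to smallest: 95, 75 bp.

95, 75 bp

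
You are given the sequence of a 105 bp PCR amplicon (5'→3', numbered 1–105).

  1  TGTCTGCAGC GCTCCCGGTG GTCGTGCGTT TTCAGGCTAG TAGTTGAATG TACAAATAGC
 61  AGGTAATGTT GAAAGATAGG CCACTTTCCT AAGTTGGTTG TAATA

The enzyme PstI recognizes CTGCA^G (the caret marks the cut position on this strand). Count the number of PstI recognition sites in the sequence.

1

CTGCAG occurs starting at position 4.
PstI cuts at 1 site.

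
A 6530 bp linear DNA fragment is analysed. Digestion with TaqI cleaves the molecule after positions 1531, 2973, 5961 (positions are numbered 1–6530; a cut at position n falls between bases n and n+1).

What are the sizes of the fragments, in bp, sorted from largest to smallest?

2988, 1531, 1442, 569 bp

Linear molecule, 3 cuts → 4 fragments:
  1531 − 0 = 1531 bp
  2973 − 1531 = 1442 bp
  5961 − 2973 = 2988 bp
  6530 − 5961 = 569 bp
Sorted largest to smallest: 2988, 1531, 1442, 569 bp.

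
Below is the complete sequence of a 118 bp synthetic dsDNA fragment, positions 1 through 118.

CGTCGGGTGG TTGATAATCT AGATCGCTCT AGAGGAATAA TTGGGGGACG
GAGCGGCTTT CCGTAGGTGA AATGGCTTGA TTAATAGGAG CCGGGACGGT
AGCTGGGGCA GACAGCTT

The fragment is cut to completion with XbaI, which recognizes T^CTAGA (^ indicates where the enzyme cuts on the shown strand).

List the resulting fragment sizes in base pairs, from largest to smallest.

XbaI sites (TCTAGA) start at positions 18, 28.
XbaI cuts after the first base of each site, so after positions 18, 28.
Linear molecule, 2 cuts → 3 fragments:
  1–18 → 18 bp
  19–28 → 10 bp
  29–118 → 90 bp
Sorted largest to smallest: 90, 18, 10 bp.

90, 18, 10 bp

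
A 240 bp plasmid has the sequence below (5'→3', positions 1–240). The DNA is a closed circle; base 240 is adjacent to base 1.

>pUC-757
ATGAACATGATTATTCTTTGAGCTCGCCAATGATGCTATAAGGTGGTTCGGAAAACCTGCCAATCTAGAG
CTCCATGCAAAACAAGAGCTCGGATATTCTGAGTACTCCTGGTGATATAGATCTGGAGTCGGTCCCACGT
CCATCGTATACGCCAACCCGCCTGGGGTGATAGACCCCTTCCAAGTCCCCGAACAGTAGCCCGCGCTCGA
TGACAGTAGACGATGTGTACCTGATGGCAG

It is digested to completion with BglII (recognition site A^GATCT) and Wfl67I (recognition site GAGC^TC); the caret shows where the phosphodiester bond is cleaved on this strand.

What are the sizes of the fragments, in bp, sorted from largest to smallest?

144, 48, 30, 18 bp

The BglII site (AGATCT) starts at position 119.
BglII cuts after the first base of each site, so after position 119.
Wfl67I sites (GAGCTC) start at positions 20, 68, 86.
Wfl67I cuts after base 4 of each site, so after positions 23, 71, 89.
Combined cut positions: 23, 71, 89, 119.
Circular molecule, 4 cuts → 4 fragments:
  24–71 → 48 bp
  72–89 → 18 bp
  90–119 → 30 bp
  120–240 then 1–23 → 121 + 23 = 144 bp
Sorted largest to smallest: 144, 48, 30, 18 bp.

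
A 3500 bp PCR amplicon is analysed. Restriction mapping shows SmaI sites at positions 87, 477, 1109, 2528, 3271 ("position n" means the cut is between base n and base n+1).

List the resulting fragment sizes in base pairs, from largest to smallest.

1419, 743, 632, 390, 229, 87 bp

Linear molecule, 5 cuts → 6 fragments:
  87 − 0 = 87 bp
  477 − 87 = 390 bp
  1109 − 477 = 632 bp
  2528 − 1109 = 1419 bp
  3271 − 2528 = 743 bp
  3500 − 3271 = 229 bp
Sorted largest to smallest: 1419, 743, 632, 390, 229, 87 bp.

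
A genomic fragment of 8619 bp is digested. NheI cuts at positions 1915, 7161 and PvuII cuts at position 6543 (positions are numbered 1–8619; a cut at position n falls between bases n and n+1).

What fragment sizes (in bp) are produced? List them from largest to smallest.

4628, 1915, 1458, 618 bp

Combined cut positions (sorted): 1915, 6543, 7161.
Linear molecule, 3 cuts → 4 fragments:
  1915 − 0 = 1915 bp
  6543 − 1915 = 4628 bp
  7161 − 6543 = 618 bp
  8619 − 7161 = 1458 bp
Sorted largest to smallest: 4628, 1915, 1458, 618 bp.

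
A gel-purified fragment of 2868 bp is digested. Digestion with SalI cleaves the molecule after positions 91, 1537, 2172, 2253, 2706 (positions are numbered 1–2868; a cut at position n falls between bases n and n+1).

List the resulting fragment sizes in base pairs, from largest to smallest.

Linear molecule, 5 cuts → 6 fragments:
  91 − 0 = 91 bp
  1537 − 91 = 1446 bp
  2172 − 1537 = 635 bp
  2253 − 2172 = 81 bp
  2706 − 2253 = 453 bp
  2868 − 2706 = 162 bp
Sorted largest to smallest: 1446, 635, 453, 162, 91, 81 bp.

1446, 635, 453, 162, 91, 81 bp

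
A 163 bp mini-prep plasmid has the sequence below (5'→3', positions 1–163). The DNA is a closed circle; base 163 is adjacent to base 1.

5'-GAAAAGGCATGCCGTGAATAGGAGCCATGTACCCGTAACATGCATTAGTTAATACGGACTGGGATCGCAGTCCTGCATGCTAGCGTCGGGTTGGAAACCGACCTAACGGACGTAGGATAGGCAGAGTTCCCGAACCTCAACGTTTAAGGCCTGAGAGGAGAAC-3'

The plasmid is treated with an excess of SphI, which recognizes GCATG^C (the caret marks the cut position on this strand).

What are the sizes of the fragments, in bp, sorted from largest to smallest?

95, 68 bp

SphI sites (GCATGC) start at positions 7, 75.
SphI cuts after base 5 of each site (before the last base), so after positions 11, 79.
Circular molecule, 2 cuts → 2 fragments:
  12–79 → 68 bp
  80–163 then 1–11 → 84 + 11 = 95 bp
Sorted largest to smallest: 95, 68 bp.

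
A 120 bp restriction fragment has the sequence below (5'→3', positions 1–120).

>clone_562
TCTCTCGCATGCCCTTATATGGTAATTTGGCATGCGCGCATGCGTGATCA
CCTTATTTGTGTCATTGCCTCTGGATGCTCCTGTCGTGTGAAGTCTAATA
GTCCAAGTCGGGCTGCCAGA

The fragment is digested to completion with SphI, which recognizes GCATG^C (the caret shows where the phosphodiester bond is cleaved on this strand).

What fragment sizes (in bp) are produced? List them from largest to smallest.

SphI sites (GCATGC) start at positions 7, 30, 38.
SphI cuts after base 5 of each site (before the last base), so after positions 11, 34, 42.
Linear molecule, 3 cuts → 4 fragments:
  1–11 → 11 bp
  12–34 → 23 bp
  35–42 → 8 bp
  43–120 → 78 bp
Sorted largest to smallest: 78, 23, 11, 8 bp.

78, 23, 11, 8 bp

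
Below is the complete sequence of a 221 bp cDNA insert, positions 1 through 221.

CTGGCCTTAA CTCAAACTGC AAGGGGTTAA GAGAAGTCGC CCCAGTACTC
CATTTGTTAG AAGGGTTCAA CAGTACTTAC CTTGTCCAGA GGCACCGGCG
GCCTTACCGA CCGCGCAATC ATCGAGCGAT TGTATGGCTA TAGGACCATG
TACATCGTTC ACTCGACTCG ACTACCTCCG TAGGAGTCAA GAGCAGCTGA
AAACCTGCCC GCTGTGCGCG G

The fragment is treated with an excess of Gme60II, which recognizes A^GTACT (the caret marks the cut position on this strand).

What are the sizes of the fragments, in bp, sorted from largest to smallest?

149, 44, 28 bp

Gme60II sites (AGTACT) start at positions 44, 72.
Gme60II cuts after the first base of each site, so after positions 44, 72.
Linear molecule, 2 cuts → 3 fragments:
  1–44 → 44 bp
  45–72 → 28 bp
  73–221 → 149 bp
Sorted largest to smallest: 149, 44, 28 bp.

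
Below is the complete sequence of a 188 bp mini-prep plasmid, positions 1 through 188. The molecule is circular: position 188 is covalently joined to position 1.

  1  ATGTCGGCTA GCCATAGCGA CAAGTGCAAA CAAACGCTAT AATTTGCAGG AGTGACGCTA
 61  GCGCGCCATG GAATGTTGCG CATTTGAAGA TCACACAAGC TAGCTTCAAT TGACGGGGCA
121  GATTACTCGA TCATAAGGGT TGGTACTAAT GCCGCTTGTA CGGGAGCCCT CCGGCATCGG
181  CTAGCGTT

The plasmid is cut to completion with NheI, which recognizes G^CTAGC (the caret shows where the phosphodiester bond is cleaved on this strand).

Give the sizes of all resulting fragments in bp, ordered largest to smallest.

NheI sites (GCTAGC) start at positions 7, 57, 99, 180.
NheI cuts after the first base of each site, so after positions 7, 57, 99, 180.
Circular molecule, 4 cuts → 4 fragments:
  8–57 → 50 bp
  58–99 → 42 bp
  100–180 → 81 bp
  181–188 then 1–7 → 8 + 7 = 15 bp
Sorted largest to smallest: 81, 50, 42, 15 bp.

81, 50, 42, 15 bp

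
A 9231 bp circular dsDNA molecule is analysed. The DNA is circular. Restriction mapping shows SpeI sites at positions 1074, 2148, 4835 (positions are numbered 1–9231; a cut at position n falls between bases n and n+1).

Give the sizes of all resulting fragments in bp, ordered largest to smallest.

Circular molecule, 3 cuts → 3 fragments:
  2148 − 1074 = 1074 bp
  4835 − 2148 = 2687 bp
  wrap: 9231 − 4835 + 1074 = 5470 bp
Sorted largest to smallest: 5470, 2687, 1074 bp.

5470, 2687, 1074 bp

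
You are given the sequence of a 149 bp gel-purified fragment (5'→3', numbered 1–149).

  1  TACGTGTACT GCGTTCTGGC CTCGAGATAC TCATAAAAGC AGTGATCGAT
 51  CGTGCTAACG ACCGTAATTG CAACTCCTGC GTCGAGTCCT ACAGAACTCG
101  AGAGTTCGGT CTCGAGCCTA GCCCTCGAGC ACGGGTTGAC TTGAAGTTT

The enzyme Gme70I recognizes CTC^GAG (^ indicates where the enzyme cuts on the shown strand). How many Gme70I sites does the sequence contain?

4

CTCGAG occurs starting at positions 21, 97, 111, 124.
Gme70I cuts at 4 sites.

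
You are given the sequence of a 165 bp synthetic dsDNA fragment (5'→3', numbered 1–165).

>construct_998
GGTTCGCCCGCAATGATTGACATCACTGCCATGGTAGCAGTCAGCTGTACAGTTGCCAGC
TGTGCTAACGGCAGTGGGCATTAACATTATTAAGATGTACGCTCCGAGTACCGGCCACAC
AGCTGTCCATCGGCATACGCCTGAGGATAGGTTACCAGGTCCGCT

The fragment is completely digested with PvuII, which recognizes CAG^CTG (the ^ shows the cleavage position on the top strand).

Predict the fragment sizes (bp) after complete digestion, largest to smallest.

63, 44, 43, 15 bp

PvuII sites (CAGCTG) start at positions 42, 57, 120.
PvuII cuts after base 3 of each site, so after positions 44, 59, 122.
Linear molecule, 3 cuts → 4 fragments:
  1–44 → 44 bp
  45–59 → 15 bp
  60–122 → 63 bp
  123–165 → 43 bp
Sorted largest to smallest: 63, 44, 43, 15 bp.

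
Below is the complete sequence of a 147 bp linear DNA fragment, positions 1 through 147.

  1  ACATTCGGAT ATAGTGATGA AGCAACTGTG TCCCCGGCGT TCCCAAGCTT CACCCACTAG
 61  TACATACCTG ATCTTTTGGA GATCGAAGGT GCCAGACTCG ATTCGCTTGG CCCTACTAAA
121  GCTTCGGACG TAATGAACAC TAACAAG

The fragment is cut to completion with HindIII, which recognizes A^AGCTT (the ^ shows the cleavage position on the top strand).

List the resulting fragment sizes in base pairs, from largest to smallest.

74, 45, 28 bp

HindIII sites (AAGCTT) start at positions 45, 119.
HindIII cuts after the first base of each site, so after positions 45, 119.
Linear molecule, 2 cuts → 3 fragments:
  1–45 → 45 bp
  46–119 → 74 bp
  120–147 → 28 bp
Sorted largest to smallest: 74, 45, 28 bp.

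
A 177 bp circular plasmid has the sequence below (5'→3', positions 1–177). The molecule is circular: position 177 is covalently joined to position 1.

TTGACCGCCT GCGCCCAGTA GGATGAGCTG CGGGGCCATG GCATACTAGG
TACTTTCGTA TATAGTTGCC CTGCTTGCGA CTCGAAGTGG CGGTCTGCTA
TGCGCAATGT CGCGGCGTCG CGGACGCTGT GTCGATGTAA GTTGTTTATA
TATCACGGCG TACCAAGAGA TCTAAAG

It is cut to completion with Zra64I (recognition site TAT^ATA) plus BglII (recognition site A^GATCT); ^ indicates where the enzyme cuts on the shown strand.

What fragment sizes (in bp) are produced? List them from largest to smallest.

Zra64I sites (TATATA) start at positions 59, 147.
Zra64I cuts after base 3 of each site, so after positions 61, 149.
The BglII site (AGATCT) starts at position 168.
BglII cuts after the first base of each site, so after position 168.
Combined cut positions: 61, 149, 168.
Circular molecule, 3 cuts → 3 fragments:
  62–149 → 88 bp
  150–168 → 19 bp
  169–177 then 1–61 → 9 + 61 = 70 bp
Sorted largest to smallest: 88, 70, 19 bp.

88, 70, 19 bp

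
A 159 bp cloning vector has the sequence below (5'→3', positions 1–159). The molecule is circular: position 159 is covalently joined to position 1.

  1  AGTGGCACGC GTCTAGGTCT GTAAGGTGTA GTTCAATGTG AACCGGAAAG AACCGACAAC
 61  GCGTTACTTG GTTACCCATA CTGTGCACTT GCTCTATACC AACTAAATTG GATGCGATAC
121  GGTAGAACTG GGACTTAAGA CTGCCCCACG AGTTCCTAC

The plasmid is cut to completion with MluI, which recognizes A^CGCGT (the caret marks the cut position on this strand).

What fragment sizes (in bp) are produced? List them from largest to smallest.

107, 52 bp

MluI sites (ACGCGT) start at positions 7, 59.
MluI cuts after the first base of each site, so after positions 7, 59.
Circular molecule, 2 cuts → 2 fragments:
  8–59 → 52 bp
  60–159 then 1–7 → 100 + 7 = 107 bp
Sorted largest to smallest: 107, 52 bp.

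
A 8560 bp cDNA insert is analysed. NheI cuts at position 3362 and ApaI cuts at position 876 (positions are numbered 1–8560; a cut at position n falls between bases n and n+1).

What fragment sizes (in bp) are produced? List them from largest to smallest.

Combined cut positions (sorted): 876, 3362.
Linear molecule, 2 cuts → 3 fragments:
  876 − 0 = 876 bp
  3362 − 876 = 2486 bp
  8560 − 3362 = 5198 bp
Sorted largest to smallest: 5198, 2486, 876 bp.

5198, 2486, 876 bp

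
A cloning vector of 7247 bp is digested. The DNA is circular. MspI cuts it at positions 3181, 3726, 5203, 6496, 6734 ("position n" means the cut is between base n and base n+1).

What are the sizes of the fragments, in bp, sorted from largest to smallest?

3694, 1477, 1293, 545, 238 bp

Circular molecule, 5 cuts → 5 fragments:
  3726 − 3181 = 545 bp
  5203 − 3726 = 1477 bp
  6496 − 5203 = 1293 bp
  6734 − 6496 = 238 bp
  wrap: 7247 − 6734 + 3181 = 3694 bp
Sorted largest to smallest: 3694, 1477, 1293, 545, 238 bp.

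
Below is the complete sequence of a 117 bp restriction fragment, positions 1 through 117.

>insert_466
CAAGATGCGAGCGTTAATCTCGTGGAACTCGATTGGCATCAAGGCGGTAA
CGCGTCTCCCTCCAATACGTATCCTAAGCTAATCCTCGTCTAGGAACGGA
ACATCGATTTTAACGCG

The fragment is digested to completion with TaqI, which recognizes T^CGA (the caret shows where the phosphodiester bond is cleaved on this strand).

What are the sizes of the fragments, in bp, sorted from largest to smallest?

TaqI sites (TCGA) start at positions 29, 104.
TaqI cuts after the first base of each site, so after positions 29, 104.
Linear molecule, 2 cuts → 3 fragments:
  1–29 → 29 bp
  30–104 → 75 bp
  105–117 → 13 bp
Sorted largest to smallest: 75, 29, 13 bp.

75, 29, 13 bp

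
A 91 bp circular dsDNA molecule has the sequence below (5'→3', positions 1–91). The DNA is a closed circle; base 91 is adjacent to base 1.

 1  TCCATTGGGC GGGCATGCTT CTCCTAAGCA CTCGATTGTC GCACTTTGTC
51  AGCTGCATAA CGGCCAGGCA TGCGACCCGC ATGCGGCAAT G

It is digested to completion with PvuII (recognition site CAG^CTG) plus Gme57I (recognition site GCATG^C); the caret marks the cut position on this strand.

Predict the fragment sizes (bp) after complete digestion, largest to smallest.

35, 25, 20, 11 bp

The PvuII site (CAGCTG) starts at position 50.
PvuII cuts after base 3 of each site, so after position 52.
Gme57I sites (GCATGC) start at positions 13, 68, 79.
Gme57I cuts after base 5 of each site (before the last base), so after positions 17, 72, 83.
Combined cut positions: 17, 52, 72, 83.
Circular molecule, 4 cuts → 4 fragments:
  18–52 → 35 bp
  53–72 → 20 bp
  73–83 → 11 bp
  84–91 then 1–17 → 8 + 17 = 25 bp
Sorted largest to smallest: 35, 25, 20, 11 bp.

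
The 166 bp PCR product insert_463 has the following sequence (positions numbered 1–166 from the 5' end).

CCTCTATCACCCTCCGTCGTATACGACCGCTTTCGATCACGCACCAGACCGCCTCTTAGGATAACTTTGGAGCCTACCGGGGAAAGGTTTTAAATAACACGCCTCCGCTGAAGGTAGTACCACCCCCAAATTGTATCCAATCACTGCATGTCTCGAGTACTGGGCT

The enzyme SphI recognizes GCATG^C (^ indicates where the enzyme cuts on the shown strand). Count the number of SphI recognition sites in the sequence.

No occurrence of GCATGC is present in the sequence.
SphI does not cut: 0 sites.

0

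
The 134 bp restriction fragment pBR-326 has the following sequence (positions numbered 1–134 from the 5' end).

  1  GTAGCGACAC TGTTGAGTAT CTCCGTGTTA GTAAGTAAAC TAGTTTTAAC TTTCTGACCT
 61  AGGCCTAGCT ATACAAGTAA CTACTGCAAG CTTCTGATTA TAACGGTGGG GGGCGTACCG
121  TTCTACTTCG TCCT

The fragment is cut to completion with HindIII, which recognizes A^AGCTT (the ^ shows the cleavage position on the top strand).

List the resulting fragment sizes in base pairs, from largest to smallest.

The HindIII site (AAGCTT) starts at position 88.
HindIII cuts after the first base of each site, so after position 88.
Linear molecule, 1 cut → 2 fragments:
  1–88 → 88 bp
  89–134 → 46 bp
Sorted largest to smallest: 88, 46 bp.

88, 46 bp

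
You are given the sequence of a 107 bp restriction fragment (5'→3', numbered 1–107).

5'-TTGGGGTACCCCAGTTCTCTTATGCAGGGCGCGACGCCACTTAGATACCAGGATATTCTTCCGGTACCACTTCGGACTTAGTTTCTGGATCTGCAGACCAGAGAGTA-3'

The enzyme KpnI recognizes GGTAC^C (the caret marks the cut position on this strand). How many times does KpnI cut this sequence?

2

GGTACC occurs starting at positions 5, 63.
KpnI cuts at 2 sites.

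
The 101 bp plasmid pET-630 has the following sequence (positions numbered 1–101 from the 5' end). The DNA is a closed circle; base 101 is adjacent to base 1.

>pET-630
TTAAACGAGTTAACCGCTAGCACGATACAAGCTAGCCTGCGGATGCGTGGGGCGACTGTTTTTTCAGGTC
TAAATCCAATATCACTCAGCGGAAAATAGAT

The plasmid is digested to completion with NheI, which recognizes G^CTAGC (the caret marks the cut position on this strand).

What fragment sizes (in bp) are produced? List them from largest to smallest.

NheI sites (GCTAGC) start at positions 16, 31.
NheI cuts after the first base of each site, so after positions 16, 31.
Circular molecule, 2 cuts → 2 fragments:
  17–31 → 15 bp
  32–101 then 1–16 → 70 + 16 = 86 bp
Sorted largest to smallest: 86, 15 bp.

86, 15 bp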